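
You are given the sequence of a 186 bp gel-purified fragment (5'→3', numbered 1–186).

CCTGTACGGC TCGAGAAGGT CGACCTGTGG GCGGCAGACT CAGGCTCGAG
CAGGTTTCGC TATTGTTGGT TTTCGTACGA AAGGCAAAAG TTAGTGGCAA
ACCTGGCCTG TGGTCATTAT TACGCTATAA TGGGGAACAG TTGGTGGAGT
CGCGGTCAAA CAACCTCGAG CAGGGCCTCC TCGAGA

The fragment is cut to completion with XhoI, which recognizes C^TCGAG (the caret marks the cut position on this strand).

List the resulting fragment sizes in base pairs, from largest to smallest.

XhoI sites (CTCGAG) start at positions 10, 45, 165, 180.
XhoI cuts after the first base of each site, so after positions 10, 45, 165, 180.
Linear molecule, 4 cuts → 5 fragments:
  1–10 → 10 bp
  11–45 → 35 bp
  46–165 → 120 bp
  166–180 → 15 bp
  181–186 → 6 bp
Sorted largest to smallest: 120, 35, 15, 10, 6 bp.

120, 35, 15, 10, 6 bp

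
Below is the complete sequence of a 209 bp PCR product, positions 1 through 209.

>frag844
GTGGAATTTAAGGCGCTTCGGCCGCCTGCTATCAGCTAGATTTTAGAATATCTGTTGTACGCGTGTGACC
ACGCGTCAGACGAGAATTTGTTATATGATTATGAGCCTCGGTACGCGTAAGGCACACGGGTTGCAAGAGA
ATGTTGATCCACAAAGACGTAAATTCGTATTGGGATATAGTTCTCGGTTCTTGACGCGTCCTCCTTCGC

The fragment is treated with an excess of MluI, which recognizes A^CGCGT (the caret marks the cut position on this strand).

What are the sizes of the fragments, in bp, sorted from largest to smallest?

MluI sites (ACGCGT) start at positions 59, 71, 113, 194.
MluI cuts after the first base of each site, so after positions 59, 71, 113, 194.
Linear molecule, 4 cuts → 5 fragments:
  1–59 → 59 bp
  60–71 → 12 bp
  72–113 → 42 bp
  114–194 → 81 bp
  195–209 → 15 bp
Sorted largest to smallest: 81, 59, 42, 15, 12 bp.

81, 59, 42, 15, 12 bp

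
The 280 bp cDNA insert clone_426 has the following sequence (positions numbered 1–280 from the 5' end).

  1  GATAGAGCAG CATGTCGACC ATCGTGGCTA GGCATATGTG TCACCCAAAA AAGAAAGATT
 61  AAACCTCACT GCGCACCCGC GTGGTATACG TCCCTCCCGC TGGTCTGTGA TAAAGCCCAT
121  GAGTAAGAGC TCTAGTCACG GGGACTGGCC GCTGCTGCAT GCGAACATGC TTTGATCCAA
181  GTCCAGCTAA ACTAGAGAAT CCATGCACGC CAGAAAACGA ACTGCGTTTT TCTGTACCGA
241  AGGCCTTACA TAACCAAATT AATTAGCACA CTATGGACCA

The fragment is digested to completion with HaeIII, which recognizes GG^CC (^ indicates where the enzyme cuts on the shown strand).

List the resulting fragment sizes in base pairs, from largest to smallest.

HaeIII sites (GGCC) start at positions 147, 242.
HaeIII cuts after base 2 of each site, so after positions 148, 243.
Linear molecule, 2 cuts → 3 fragments:
  1–148 → 148 bp
  149–243 → 95 bp
  244–280 → 37 bp
Sorted largest to smallest: 148, 95, 37 bp.

148, 95, 37 bp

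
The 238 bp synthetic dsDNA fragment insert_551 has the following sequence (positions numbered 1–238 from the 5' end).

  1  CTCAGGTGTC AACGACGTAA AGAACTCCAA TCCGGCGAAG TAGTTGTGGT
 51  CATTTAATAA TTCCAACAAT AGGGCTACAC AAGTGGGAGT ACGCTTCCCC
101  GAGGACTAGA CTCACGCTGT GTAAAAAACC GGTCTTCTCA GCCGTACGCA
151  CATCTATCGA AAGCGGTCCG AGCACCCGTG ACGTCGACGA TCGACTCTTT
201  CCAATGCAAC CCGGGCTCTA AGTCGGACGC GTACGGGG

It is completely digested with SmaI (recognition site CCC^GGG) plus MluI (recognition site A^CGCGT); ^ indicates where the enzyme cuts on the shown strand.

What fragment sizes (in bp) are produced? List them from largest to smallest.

The SmaI site (CCCGGG) starts at position 210.
SmaI cuts after base 3 of each site, so after position 212.
The MluI site (ACGCGT) starts at position 227.
MluI cuts after the first base of each site, so after position 227.
Combined cut positions: 212, 227.
Linear molecule, 2 cuts → 3 fragments:
  1–212 → 212 bp
  213–227 → 15 bp
  228–238 → 11 bp
Sorted largest to smallest: 212, 15, 11 bp.

212, 15, 11 bp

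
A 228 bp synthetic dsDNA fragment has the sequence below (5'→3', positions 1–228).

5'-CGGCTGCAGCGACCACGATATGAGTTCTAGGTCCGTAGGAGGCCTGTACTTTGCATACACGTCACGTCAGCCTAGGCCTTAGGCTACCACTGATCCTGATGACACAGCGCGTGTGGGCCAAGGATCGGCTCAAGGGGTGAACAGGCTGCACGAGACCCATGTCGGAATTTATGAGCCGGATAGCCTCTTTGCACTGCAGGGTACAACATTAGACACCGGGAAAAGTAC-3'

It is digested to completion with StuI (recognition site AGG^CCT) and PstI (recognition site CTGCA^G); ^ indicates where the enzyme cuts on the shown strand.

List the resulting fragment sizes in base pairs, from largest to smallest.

StuI sites (AGGCCT) start at positions 40, 74.
StuI cuts after base 3 of each site, so after positions 42, 76.
PstI sites (CTGCAG) start at positions 4, 194.
PstI cuts after base 5 of each site (before the last base), so after positions 8, 198.
Combined cut positions: 8, 42, 76, 198.
Linear molecule, 4 cuts → 5 fragments:
  1–8 → 8 bp
  9–42 → 34 bp
  43–76 → 34 bp
  77–198 → 122 bp
  199–228 → 30 bp
Sorted largest to smallest: 122, 34, 34, 30, 8 bp.

122, 34, 34, 30, 8 bp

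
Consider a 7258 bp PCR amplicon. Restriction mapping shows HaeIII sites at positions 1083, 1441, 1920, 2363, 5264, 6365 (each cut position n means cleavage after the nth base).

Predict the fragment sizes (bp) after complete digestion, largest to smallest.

Linear molecule, 6 cuts → 7 fragments:
  1083 − 0 = 1083 bp
  1441 − 1083 = 358 bp
  1920 − 1441 = 479 bp
  2363 − 1920 = 443 bp
  5264 − 2363 = 2901 bp
  6365 − 5264 = 1101 bp
  7258 − 6365 = 893 bp
Sorted largest to smallest: 2901, 1101, 1083, 893, 479, 443, 358 bp.

2901, 1101, 1083, 893, 479, 443, 358 bp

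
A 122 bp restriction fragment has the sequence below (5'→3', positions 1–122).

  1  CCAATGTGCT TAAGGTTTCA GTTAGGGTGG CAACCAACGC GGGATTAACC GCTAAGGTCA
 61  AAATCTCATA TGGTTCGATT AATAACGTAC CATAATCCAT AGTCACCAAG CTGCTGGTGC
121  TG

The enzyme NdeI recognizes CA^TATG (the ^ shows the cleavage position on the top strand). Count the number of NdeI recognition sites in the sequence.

CATATG occurs starting at position 67.
NdeI cuts at 1 site.

1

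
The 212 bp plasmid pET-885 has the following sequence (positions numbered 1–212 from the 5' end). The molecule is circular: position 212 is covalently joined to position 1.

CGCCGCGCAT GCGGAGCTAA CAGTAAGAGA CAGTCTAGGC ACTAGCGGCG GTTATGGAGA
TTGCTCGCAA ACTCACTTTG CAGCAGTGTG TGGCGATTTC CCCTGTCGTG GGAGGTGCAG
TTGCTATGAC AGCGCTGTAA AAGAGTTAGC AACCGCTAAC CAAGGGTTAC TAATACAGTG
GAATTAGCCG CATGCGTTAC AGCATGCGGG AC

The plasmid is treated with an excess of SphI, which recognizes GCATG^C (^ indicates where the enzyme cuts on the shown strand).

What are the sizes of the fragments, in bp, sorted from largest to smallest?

SphI sites (GCATGC) start at positions 7, 190, 202.
SphI cuts after base 5 of each site (before the last base), so after positions 11, 194, 206.
Circular molecule, 3 cuts → 3 fragments:
  12–194 → 183 bp
  195–206 → 12 bp
  207–212 then 1–11 → 6 + 11 = 17 bp
Sorted largest to smallest: 183, 17, 12 bp.

183, 17, 12 bp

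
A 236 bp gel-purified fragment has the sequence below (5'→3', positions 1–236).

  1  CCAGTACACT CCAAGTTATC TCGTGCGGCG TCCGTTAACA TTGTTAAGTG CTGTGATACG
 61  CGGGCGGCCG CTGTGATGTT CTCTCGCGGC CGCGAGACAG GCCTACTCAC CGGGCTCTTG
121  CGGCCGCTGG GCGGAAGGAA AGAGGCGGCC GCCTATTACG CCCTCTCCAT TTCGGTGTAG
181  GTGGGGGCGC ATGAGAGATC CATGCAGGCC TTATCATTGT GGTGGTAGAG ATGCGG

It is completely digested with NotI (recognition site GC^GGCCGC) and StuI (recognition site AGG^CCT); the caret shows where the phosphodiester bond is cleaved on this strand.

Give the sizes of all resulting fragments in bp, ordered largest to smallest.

NotI sites (GCGGCCGC) start at positions 64, 86, 120, 145.
NotI cuts after base 2 of each site, so after positions 65, 87, 121, 146.
StuI sites (AGGCCT) start at positions 99, 206.
StuI cuts after base 3 of each site, so after positions 101, 208.
Combined cut positions: 65, 87, 101, 121, 146, 208.
Linear molecule, 6 cuts → 7 fragments:
  1–65 → 65 bp
  66–87 → 22 bp
  88–101 → 14 bp
  102–121 → 20 bp
  122–146 → 25 bp
  147–208 → 62 bp
  209–236 → 28 bp
Sorted largest to smallest: 65, 62, 28, 25, 22, 20, 14 bp.

65, 62, 28, 25, 22, 20, 14 bp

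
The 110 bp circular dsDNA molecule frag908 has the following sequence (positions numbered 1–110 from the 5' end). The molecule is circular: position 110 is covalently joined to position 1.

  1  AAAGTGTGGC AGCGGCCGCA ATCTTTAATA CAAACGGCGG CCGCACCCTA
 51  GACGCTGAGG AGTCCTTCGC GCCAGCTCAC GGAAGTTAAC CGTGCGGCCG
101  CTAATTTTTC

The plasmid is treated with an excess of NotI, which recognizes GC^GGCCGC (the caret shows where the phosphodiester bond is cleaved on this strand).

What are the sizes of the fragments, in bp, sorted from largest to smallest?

57, 28, 25 bp

NotI sites (GCGGCCGC) start at positions 12, 37, 94.
NotI cuts after base 2 of each site, so after positions 13, 38, 95.
Circular molecule, 3 cuts → 3 fragments:
  14–38 → 25 bp
  39–95 → 57 bp
  96–110 then 1–13 → 15 + 13 = 28 bp
Sorted largest to smallest: 57, 28, 25 bp.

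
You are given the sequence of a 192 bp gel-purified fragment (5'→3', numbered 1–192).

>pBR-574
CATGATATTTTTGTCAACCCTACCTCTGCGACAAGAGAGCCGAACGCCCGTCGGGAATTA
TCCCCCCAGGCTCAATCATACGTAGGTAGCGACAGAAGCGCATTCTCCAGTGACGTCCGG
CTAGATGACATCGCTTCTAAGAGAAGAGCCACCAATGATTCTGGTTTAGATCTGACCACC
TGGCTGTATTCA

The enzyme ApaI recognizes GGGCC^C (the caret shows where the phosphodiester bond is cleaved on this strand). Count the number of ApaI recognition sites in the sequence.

0

No occurrence of GGGCCC is present in the sequence.
ApaI does not cut: 0 sites.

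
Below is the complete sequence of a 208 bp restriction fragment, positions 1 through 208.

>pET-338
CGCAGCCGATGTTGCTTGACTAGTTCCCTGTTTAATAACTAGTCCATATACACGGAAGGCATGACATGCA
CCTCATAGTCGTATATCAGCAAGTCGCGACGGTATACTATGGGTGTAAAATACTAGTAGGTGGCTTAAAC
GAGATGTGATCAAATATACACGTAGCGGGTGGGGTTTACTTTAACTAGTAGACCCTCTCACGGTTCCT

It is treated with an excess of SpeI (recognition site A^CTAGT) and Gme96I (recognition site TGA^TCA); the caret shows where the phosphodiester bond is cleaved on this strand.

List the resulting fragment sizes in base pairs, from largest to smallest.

SpeI sites (ACTAGT) start at positions 19, 38, 122, 184.
SpeI cuts after the first base of each site, so after positions 19, 38, 122, 184.
The Gme96I site (TGATCA) starts at position 147.
Gme96I cuts after base 3 of each site, so after position 149.
Combined cut positions: 19, 38, 122, 149, 184.
Linear molecule, 5 cuts → 6 fragments:
  1–19 → 19 bp
  20–38 → 19 bp
  39–122 → 84 bp
  123–149 → 27 bp
  150–184 → 35 bp
  185–208 → 24 bp
Sorted largest to smallest: 84, 35, 27, 24, 19, 19 bp.

84, 35, 27, 24, 19, 19 bp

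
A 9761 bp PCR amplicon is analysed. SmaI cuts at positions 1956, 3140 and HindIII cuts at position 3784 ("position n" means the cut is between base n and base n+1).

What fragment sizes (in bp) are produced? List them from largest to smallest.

5977, 1956, 1184, 644 bp

Combined cut positions (sorted): 1956, 3140, 3784.
Linear molecule, 3 cuts → 4 fragments:
  1956 − 0 = 1956 bp
  3140 − 1956 = 1184 bp
  3784 − 3140 = 644 bp
  9761 − 3784 = 5977 bp
Sorted largest to smallest: 5977, 1956, 1184, 644 bp.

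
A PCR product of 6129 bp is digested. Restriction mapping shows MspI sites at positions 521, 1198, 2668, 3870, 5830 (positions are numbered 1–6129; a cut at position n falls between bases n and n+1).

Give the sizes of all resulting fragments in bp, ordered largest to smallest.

Linear molecule, 5 cuts → 6 fragments:
  521 − 0 = 521 bp
  1198 − 521 = 677 bp
  2668 − 1198 = 1470 bp
  3870 − 2668 = 1202 bp
  5830 − 3870 = 1960 bp
  6129 − 5830 = 299 bp
Sorted largest to smallest: 1960, 1470, 1202, 677, 521, 299 bp.

1960, 1470, 1202, 677, 521, 299 bp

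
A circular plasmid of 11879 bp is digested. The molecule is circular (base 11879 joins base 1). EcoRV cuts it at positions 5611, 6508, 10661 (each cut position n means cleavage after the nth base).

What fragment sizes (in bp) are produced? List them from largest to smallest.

6829, 4153, 897 bp

Circular molecule, 3 cuts → 3 fragments:
  6508 − 5611 = 897 bp
  10661 − 6508 = 4153 bp
  wrap: 11879 − 10661 + 5611 = 6829 bp
Sorted largest to smallest: 6829, 4153, 897 bp.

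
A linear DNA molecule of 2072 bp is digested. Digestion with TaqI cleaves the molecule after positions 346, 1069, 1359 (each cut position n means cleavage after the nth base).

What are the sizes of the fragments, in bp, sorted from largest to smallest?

Linear molecule, 3 cuts → 4 fragments:
  346 − 0 = 346 bp
  1069 − 346 = 723 bp
  1359 − 1069 = 290 bp
  2072 − 1359 = 713 bp
Sorted largest to smallest: 723, 713, 346, 290 bp.

723, 713, 346, 290 bp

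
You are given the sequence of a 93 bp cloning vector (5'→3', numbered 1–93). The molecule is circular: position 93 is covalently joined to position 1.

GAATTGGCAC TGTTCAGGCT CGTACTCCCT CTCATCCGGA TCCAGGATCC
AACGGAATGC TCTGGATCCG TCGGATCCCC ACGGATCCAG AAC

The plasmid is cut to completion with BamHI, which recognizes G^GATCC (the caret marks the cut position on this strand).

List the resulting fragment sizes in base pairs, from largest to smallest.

BamHI sites (GGATCC) start at positions 38, 45, 64, 73, 83.
BamHI cuts after the first base of each site, so after positions 38, 45, 64, 73, 83.
Circular molecule, 5 cuts → 5 fragments:
  39–45 → 7 bp
  46–64 → 19 bp
  65–73 → 9 bp
  74–83 → 10 bp
  84–93 then 1–38 → 10 + 38 = 48 bp
Sorted largest to smallest: 48, 19, 10, 9, 7 bp.

48, 19, 10, 9, 7 bp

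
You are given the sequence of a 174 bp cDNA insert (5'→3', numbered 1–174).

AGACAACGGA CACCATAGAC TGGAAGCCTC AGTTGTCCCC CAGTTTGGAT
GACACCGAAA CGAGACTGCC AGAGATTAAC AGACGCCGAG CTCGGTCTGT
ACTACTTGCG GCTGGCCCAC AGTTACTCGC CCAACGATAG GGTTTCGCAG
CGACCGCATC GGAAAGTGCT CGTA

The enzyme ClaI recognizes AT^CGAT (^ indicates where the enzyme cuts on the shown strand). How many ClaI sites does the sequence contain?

No occurrence of ATCGAT is present in the sequence.
ClaI does not cut: 0 sites.

0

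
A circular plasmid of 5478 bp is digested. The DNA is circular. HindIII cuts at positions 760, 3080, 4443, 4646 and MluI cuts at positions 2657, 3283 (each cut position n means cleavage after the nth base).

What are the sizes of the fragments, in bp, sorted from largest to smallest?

1897, 1592, 1160, 423, 203, 203 bp

Combined cut positions (sorted): 760, 2657, 3080, 3283, 4443, 4646.
Circular molecule, 6 cuts → 6 fragments:
  2657 − 760 = 1897 bp
  3080 − 2657 = 423 bp
  3283 − 3080 = 203 bp
  4443 − 3283 = 1160 bp
  4646 − 4443 = 203 bp
  wrap: 5478 − 4646 + 760 = 1592 bp
Sorted largest to smallest: 1897, 1592, 1160, 423, 203, 203 bp.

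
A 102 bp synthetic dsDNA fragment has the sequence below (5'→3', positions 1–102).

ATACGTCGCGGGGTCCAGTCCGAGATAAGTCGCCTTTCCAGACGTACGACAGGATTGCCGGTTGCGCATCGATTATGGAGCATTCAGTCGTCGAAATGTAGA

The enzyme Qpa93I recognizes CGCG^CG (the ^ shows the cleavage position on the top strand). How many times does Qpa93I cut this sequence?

0

No occurrence of CGCGCG is present in the sequence.
Qpa93I does not cut: 0 sites.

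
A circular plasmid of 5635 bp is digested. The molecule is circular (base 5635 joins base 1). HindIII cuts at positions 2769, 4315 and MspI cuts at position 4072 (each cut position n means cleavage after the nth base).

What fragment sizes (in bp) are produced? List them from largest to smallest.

Combined cut positions (sorted): 2769, 4072, 4315.
Circular molecule, 3 cuts → 3 fragments:
  4072 − 2769 = 1303 bp
  4315 − 4072 = 243 bp
  wrap: 5635 − 4315 + 2769 = 4089 bp
Sorted largest to smallest: 4089, 1303, 243 bp.

4089, 1303, 243 bp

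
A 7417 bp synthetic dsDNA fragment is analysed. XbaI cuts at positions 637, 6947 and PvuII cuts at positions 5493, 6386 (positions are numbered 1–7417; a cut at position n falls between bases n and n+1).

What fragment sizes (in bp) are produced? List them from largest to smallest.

4856, 893, 637, 561, 470 bp

Combined cut positions (sorted): 637, 5493, 6386, 6947.
Linear molecule, 4 cuts → 5 fragments:
  637 − 0 = 637 bp
  5493 − 637 = 4856 bp
  6386 − 5493 = 893 bp
  6947 − 6386 = 561 bp
  7417 − 6947 = 470 bp
Sorted largest to smallest: 4856, 893, 637, 561, 470 bp.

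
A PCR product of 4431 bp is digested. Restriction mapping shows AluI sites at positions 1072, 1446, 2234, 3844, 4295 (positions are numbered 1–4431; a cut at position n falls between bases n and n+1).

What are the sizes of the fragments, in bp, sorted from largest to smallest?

1610, 1072, 788, 451, 374, 136 bp

Linear molecule, 5 cuts → 6 fragments:
  1072 − 0 = 1072 bp
  1446 − 1072 = 374 bp
  2234 − 1446 = 788 bp
  3844 − 2234 = 1610 bp
  4295 − 3844 = 451 bp
  4431 − 4295 = 136 bp
Sorted largest to smallest: 1610, 1072, 788, 451, 374, 136 bp.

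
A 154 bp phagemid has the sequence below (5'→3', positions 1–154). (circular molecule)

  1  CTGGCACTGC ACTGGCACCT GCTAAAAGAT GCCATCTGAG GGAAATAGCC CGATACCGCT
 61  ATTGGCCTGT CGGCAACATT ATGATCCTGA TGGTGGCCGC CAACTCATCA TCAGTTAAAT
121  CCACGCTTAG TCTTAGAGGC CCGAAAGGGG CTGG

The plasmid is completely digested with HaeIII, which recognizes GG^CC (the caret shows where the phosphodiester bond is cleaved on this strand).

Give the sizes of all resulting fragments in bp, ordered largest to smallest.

80, 43, 31 bp

HaeIII sites (GGCC) start at positions 64, 95, 138.
HaeIII cuts after base 2 of each site, so after positions 65, 96, 139.
Circular molecule, 3 cuts → 3 fragments:
  66–96 → 31 bp
  97–139 → 43 bp
  140–154 then 1–65 → 15 + 65 = 80 bp
Sorted largest to smallest: 80, 43, 31 bp.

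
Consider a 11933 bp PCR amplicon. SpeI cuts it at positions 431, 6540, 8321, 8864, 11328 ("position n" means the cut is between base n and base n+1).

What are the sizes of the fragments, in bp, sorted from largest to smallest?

Linear molecule, 5 cuts → 6 fragments:
  431 − 0 = 431 bp
  6540 − 431 = 6109 bp
  8321 − 6540 = 1781 bp
  8864 − 8321 = 543 bp
  11328 − 8864 = 2464 bp
  11933 − 11328 = 605 bp
Sorted largest to smallest: 6109, 2464, 1781, 605, 543, 431 bp.

6109, 2464, 1781, 605, 543, 431 bp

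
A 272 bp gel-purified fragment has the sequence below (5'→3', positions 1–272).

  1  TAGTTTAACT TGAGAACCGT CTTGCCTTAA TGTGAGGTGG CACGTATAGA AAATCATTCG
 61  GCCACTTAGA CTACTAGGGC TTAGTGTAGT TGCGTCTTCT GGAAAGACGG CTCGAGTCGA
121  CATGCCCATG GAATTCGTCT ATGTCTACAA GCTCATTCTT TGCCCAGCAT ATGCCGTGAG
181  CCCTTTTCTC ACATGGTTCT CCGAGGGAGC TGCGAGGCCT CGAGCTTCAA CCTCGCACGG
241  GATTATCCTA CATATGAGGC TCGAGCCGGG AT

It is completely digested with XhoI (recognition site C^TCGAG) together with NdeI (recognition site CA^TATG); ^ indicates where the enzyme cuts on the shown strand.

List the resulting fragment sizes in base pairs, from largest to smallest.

111, 58, 50, 33, 12, 8 bp

XhoI sites (CTCGAG) start at positions 111, 219, 260.
XhoI cuts after the first base of each site, so after positions 111, 219, 260.
NdeI sites (CATATG) start at positions 168, 251.
NdeI cuts after base 2 of each site, so after positions 169, 252.
Combined cut positions: 111, 169, 219, 252, 260.
Linear molecule, 5 cuts → 6 fragments:
  1–111 → 111 bp
  112–169 → 58 bp
  170–219 → 50 bp
  220–252 → 33 bp
  253–260 → 8 bp
  261–272 → 12 bp
Sorted largest to smallest: 111, 58, 50, 33, 12, 8 bp.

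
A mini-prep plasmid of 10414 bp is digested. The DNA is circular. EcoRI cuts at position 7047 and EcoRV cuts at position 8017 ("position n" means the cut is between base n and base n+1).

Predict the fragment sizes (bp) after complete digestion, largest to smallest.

9444, 970 bp

Combined cut positions (sorted): 7047, 8017.
Circular molecule, 2 cuts → 2 fragments:
  8017 − 7047 = 970 bp
  wrap: 10414 − 8017 + 7047 = 9444 bp
Sorted largest to smallest: 9444, 970 bp.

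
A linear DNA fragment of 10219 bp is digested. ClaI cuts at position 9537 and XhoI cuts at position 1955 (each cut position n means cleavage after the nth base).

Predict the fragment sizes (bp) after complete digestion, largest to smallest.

7582, 1955, 682 bp

Combined cut positions (sorted): 1955, 9537.
Linear molecule, 2 cuts → 3 fragments:
  1955 − 0 = 1955 bp
  9537 − 1955 = 7582 bp
  10219 − 9537 = 682 bp
Sorted largest to smallest: 7582, 1955, 682 bp.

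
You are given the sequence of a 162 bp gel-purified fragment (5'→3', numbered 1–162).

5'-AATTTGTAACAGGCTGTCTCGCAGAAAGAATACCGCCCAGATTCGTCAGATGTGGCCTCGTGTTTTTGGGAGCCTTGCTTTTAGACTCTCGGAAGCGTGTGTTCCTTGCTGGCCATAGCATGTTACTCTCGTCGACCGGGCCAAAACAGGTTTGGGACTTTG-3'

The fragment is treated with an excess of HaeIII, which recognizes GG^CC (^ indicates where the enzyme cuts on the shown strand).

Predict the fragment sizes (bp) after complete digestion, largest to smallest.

57, 55, 28, 22 bp

HaeIII sites (GGCC) start at positions 54, 111, 139.
HaeIII cuts after base 2 of each site, so after positions 55, 112, 140.
Linear molecule, 3 cuts → 4 fragments:
  1–55 → 55 bp
  56–112 → 57 bp
  113–140 → 28 bp
  141–162 → 22 bp
Sorted largest to smallest: 57, 55, 28, 22 bp.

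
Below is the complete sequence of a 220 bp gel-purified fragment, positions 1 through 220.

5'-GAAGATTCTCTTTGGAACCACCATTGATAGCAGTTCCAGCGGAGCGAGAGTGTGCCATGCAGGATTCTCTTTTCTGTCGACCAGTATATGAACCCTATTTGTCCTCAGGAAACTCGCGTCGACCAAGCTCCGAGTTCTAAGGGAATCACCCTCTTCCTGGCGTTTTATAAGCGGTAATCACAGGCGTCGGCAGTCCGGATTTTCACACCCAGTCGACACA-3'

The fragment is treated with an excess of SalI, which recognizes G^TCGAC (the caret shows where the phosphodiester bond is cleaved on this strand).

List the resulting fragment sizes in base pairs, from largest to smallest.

94, 76, 42, 8 bp

SalI sites (GTCGAC) start at positions 76, 118, 212.
SalI cuts after the first base of each site, so after positions 76, 118, 212.
Linear molecule, 3 cuts → 4 fragments:
  1–76 → 76 bp
  77–118 → 42 bp
  119–212 → 94 bp
  213–220 → 8 bp
Sorted largest to smallest: 94, 76, 42, 8 bp.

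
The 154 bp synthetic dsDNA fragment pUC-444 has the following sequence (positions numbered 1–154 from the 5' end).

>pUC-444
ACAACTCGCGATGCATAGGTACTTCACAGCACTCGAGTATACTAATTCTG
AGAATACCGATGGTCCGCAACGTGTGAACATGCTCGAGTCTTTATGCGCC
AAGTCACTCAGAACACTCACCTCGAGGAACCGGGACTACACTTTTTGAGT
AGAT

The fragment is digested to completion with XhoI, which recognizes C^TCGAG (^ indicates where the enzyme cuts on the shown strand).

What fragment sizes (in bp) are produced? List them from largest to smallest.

XhoI sites (CTCGAG) start at positions 32, 83, 121.
XhoI cuts after the first base of each site, so after positions 32, 83, 121.
Linear molecule, 3 cuts → 4 fragments:
  1–32 → 32 bp
  33–83 → 51 bp
  84–121 → 38 bp
  122–154 → 33 bp
Sorted largest to smallest: 51, 38, 33, 32 bp.

51, 38, 33, 32 bp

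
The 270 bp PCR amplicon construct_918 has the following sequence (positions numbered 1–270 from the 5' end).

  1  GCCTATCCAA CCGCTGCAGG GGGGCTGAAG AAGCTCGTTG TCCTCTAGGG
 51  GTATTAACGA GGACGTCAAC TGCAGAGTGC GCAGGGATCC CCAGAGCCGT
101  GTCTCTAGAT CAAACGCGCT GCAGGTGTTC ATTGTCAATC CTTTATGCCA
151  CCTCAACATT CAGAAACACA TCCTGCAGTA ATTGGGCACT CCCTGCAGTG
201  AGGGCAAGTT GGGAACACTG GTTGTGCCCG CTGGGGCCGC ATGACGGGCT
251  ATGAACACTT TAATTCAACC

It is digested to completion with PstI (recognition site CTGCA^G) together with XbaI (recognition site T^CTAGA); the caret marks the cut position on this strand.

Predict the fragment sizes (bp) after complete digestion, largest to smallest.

73, 56, 54, 30, 20, 19, 18 bp

PstI sites (CTGCAG) start at positions 14, 70, 119, 173, 193.
PstI cuts after base 5 of each site (before the last base), so after positions 18, 74, 123, 177, 197.
The XbaI site (TCTAGA) starts at position 104.
XbaI cuts after the first base of each site, so after position 104.
Combined cut positions: 18, 74, 104, 123, 177, 197.
Linear molecule, 6 cuts → 7 fragments:
  1–18 → 18 bp
  19–74 → 56 bp
  75–104 → 30 bp
  105–123 → 19 bp
  124–177 → 54 bp
  178–197 → 20 bp
  198–270 → 73 bp
Sorted largest to smallest: 73, 56, 54, 30, 20, 19, 18 bp.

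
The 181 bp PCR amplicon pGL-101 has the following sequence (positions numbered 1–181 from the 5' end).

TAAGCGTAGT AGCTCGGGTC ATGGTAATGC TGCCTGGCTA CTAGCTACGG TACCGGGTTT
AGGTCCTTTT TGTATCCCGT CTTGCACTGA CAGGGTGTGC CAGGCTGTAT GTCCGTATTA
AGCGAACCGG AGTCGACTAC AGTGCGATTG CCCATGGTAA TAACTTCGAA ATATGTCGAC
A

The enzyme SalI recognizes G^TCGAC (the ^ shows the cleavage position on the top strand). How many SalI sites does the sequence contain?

2

GTCGAC occurs starting at positions 132, 175.
SalI cuts at 2 sites.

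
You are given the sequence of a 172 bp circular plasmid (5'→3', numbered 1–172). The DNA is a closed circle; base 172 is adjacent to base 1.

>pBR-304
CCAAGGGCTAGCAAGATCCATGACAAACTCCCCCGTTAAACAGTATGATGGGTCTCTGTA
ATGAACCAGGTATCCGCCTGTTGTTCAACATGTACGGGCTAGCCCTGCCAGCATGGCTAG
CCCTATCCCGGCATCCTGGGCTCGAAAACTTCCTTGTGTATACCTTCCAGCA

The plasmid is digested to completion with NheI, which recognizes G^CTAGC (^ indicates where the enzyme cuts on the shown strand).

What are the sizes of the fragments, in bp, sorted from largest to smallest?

NheI sites (GCTAGC) start at positions 7, 98, 116.
NheI cuts after the first base of each site, so after positions 7, 98, 116.
Circular molecule, 3 cuts → 3 fragments:
  8–98 → 91 bp
  99–116 → 18 bp
  117–172 then 1–7 → 56 + 7 = 63 bp
Sorted largest to smallest: 91, 63, 18 bp.

91, 63, 18 bp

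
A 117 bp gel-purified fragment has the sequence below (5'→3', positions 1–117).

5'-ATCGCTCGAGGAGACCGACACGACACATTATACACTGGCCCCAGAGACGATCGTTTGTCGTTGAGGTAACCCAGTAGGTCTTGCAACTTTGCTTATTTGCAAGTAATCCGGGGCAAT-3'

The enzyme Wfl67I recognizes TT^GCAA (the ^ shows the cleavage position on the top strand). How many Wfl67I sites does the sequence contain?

2

TTGCAA occurs starting at positions 81, 97.
Wfl67I cuts at 2 sites.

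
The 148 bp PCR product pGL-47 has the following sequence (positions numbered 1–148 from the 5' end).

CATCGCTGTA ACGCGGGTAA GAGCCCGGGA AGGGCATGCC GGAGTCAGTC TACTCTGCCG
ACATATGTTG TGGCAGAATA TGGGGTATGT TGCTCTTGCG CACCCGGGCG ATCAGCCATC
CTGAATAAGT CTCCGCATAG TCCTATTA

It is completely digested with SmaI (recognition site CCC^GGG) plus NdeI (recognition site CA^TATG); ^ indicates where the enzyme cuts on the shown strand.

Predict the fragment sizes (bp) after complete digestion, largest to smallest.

SmaI sites (CCCGGG) start at positions 24, 103.
SmaI cuts after base 3 of each site, so after positions 26, 105.
The NdeI site (CATATG) starts at position 62.
NdeI cuts after base 2 of each site, so after position 63.
Combined cut positions: 26, 63, 105.
Linear molecule, 3 cuts → 4 fragments:
  1–26 → 26 bp
  27–63 → 37 bp
  64–105 → 42 bp
  106–148 → 43 bp
Sorted largest to smallest: 43, 42, 37, 26 bp.

43, 42, 37, 26 bp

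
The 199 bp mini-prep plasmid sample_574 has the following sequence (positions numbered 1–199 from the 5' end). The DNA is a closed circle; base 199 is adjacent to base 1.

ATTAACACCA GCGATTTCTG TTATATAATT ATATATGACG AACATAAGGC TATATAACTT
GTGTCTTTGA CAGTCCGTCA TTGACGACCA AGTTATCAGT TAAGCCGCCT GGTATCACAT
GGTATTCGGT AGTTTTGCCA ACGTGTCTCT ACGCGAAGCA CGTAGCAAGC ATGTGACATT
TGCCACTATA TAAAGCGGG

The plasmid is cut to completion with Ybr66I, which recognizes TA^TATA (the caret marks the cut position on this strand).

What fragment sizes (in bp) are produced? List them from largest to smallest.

Ybr66I sites (TATATA) start at positions 22, 30, 51, 187.
Ybr66I cuts after base 2 of each site, so after positions 23, 31, 52, 188.
Circular molecule, 4 cuts → 4 fragments:
  24–31 → 8 bp
  32–52 → 21 bp
  53–188 → 136 bp
  189–199 then 1–23 → 11 + 23 = 34 bp
Sorted largest to smallest: 136, 34, 21, 8 bp.

136, 34, 21, 8 bp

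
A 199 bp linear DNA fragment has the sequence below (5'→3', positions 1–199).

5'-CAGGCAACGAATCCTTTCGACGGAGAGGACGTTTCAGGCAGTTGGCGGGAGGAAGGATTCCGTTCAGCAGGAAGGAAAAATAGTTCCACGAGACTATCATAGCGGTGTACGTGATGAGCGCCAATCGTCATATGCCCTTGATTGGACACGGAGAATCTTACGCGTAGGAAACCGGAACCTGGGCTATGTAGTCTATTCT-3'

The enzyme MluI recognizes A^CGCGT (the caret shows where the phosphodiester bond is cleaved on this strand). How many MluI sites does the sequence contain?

ACGCGT occurs starting at position 160.
MluI cuts at 1 site.

1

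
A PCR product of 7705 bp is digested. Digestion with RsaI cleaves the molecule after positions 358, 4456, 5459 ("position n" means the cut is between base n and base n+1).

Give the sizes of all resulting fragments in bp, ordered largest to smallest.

Linear molecule, 3 cuts → 4 fragments:
  358 − 0 = 358 bp
  4456 − 358 = 4098 bp
  5459 − 4456 = 1003 bp
  7705 − 5459 = 2246 bp
Sorted largest to smallest: 4098, 2246, 1003, 358 bp.

4098, 2246, 1003, 358 bp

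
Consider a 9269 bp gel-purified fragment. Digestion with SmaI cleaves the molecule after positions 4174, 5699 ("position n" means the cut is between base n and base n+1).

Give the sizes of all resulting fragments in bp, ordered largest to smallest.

4174, 3570, 1525 bp

Linear molecule, 2 cuts → 3 fragments:
  4174 − 0 = 4174 bp
  5699 − 4174 = 1525 bp
  9269 − 5699 = 3570 bp
Sorted largest to smallest: 4174, 3570, 1525 bp.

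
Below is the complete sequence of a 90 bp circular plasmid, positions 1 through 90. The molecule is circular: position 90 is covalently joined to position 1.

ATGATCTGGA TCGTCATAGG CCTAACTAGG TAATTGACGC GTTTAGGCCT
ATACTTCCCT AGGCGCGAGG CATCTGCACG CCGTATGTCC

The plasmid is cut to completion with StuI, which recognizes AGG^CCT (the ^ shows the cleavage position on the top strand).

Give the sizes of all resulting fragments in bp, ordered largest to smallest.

63, 27 bp

StuI sites (AGGCCT) start at positions 18, 45.
StuI cuts after base 3 of each site, so after positions 20, 47.
Circular molecule, 2 cuts → 2 fragments:
  21–47 → 27 bp
  48–90 then 1–20 → 43 + 20 = 63 bp
Sorted largest to smallest: 63, 27 bp.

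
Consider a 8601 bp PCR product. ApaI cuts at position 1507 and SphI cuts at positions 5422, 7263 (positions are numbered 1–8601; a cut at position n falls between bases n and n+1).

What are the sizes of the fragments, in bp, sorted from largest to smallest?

Combined cut positions (sorted): 1507, 5422, 7263.
Linear molecule, 3 cuts → 4 fragments:
  1507 − 0 = 1507 bp
  5422 − 1507 = 3915 bp
  7263 − 5422 = 1841 bp
  8601 − 7263 = 1338 bp
Sorted largest to smallest: 3915, 1841, 1507, 1338 bp.

3915, 1841, 1507, 1338 bp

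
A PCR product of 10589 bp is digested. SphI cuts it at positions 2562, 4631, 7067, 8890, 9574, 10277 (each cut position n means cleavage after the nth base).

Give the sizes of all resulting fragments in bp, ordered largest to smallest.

2562, 2436, 2069, 1823, 703, 684, 312 bp

Linear molecule, 6 cuts → 7 fragments:
  2562 − 0 = 2562 bp
  4631 − 2562 = 2069 bp
  7067 − 4631 = 2436 bp
  8890 − 7067 = 1823 bp
  9574 − 8890 = 684 bp
  10277 − 9574 = 703 bp
  10589 − 10277 = 312 bp
Sorted largest to smallest: 2562, 2436, 2069, 1823, 703, 684, 312 bp.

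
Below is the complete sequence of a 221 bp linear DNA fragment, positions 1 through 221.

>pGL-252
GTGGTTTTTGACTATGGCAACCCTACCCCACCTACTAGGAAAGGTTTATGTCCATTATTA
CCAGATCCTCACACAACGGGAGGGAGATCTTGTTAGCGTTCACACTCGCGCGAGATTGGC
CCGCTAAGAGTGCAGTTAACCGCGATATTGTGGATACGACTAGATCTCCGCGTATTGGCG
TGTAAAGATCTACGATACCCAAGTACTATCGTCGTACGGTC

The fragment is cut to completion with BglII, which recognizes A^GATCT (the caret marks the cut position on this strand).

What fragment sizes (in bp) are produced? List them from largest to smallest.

85, 77, 35, 24 bp

BglII sites (AGATCT) start at positions 85, 162, 186.
BglII cuts after the first base of each site, so after positions 85, 162, 186.
Linear molecule, 3 cuts → 4 fragments:
  1–85 → 85 bp
  86–162 → 77 bp
  163–186 → 24 bp
  187–221 → 35 bp
Sorted largest to smallest: 85, 77, 35, 24 bp.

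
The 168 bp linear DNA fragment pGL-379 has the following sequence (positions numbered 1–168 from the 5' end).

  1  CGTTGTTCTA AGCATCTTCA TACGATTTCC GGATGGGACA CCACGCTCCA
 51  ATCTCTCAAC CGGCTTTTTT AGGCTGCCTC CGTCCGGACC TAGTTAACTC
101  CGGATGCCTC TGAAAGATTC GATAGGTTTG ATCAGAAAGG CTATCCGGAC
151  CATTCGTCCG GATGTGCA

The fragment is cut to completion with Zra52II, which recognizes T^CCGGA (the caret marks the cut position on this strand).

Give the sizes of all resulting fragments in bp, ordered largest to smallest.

55, 45, 28, 16, 13, 11 bp

Zra52II sites (TCCGGA) start at positions 28, 83, 99, 144, 157.
Zra52II cuts after the first base of each site, so after positions 28, 83, 99, 144, 157.
Linear molecule, 5 cuts → 6 fragments:
  1–28 → 28 bp
  29–83 → 55 bp
  84–99 → 16 bp
  100–144 → 45 bp
  145–157 → 13 bp
  158–168 → 11 bp
Sorted largest to smallest: 55, 45, 28, 16, 13, 11 bp.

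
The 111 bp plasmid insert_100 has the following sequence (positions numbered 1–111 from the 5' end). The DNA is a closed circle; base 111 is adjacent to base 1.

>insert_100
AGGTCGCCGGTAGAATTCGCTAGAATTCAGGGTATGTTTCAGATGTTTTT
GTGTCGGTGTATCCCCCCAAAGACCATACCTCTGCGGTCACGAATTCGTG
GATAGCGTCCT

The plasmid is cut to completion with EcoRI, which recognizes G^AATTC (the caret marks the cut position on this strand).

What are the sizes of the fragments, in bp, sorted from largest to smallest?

EcoRI sites (GAATTC) start at positions 13, 23, 92.
EcoRI cuts after the first base of each site, so after positions 13, 23, 92.
Circular molecule, 3 cuts → 3 fragments:
  14–23 → 10 bp
  24–92 → 69 bp
  93–111 then 1–13 → 19 + 13 = 32 bp
Sorted largest to smallest: 69, 32, 10 bp.

69, 32, 10 bp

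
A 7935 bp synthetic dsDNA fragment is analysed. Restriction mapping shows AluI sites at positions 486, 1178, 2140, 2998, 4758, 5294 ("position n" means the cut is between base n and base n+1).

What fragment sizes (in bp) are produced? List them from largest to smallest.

Linear molecule, 6 cuts → 7 fragments:
  486 − 0 = 486 bp
  1178 − 486 = 692 bp
  2140 − 1178 = 962 bp
  2998 − 2140 = 858 bp
  4758 − 2998 = 1760 bp
  5294 − 4758 = 536 bp
  7935 − 5294 = 2641 bp
Sorted largest to smallest: 2641, 1760, 962, 858, 692, 536, 486 bp.

2641, 1760, 962, 858, 692, 536, 486 bp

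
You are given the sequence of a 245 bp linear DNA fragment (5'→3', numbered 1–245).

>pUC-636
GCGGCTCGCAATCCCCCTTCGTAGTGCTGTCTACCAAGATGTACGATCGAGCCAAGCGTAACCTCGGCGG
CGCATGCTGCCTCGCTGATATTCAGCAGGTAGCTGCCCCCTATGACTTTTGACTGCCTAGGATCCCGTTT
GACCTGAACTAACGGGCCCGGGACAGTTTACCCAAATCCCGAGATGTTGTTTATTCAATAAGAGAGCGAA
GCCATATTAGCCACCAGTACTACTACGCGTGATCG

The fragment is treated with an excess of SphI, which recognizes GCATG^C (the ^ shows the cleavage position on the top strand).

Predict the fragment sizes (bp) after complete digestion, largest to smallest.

169, 76 bp

The SphI site (GCATGC) starts at position 72.
SphI cuts after base 5 of each site (before the last base), so after position 76.
Linear molecule, 1 cut → 2 fragments:
  1–76 → 76 bp
  77–245 → 169 bp
Sorted largest to smallest: 169, 76 bp.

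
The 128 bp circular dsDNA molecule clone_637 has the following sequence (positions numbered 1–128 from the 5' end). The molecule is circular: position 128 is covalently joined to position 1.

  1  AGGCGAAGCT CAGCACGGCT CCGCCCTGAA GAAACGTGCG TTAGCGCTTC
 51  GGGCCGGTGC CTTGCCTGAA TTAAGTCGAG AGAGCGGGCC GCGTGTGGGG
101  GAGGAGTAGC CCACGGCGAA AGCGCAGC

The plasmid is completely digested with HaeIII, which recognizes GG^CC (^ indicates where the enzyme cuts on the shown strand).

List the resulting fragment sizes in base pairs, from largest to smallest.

HaeIII sites (GGCC) start at positions 52, 87.
HaeIII cuts after base 2 of each site, so after positions 53, 88.
Circular molecule, 2 cuts → 2 fragments:
  54–88 → 35 bp
  89–128 then 1–53 → 40 + 53 = 93 bp
Sorted largest to smallest: 93, 35 bp.

93, 35 bp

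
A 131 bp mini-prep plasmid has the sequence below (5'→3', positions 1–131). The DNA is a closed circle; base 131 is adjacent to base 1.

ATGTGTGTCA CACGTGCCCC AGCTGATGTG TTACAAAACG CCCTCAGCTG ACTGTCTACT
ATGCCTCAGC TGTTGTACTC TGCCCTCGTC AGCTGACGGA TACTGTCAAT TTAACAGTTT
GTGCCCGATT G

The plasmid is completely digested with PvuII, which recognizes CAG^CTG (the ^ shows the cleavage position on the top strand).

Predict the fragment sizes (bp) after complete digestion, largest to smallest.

PvuII sites (CAGCTG) start at positions 20, 45, 67, 90.
PvuII cuts after base 3 of each site, so after positions 22, 47, 69, 92.
Circular molecule, 4 cuts → 4 fragments:
  23–47 → 25 bp
  48–69 → 22 bp
  70–92 → 23 bp
  93–131 then 1–22 → 39 + 22 = 61 bp
Sorted largest to smallest: 61, 25, 23, 22 bp.

61, 25, 23, 22 bp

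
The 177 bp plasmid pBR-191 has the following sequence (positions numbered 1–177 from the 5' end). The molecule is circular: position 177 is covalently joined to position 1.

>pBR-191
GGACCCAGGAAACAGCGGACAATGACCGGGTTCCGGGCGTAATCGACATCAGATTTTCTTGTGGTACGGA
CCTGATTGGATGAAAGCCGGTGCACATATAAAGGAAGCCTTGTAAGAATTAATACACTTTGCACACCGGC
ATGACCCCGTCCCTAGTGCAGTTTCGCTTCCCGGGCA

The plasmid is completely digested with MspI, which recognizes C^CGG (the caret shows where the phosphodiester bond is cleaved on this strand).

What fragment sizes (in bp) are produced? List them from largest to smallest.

54, 49, 35, 32, 7 bp

MspI sites (CCGG) start at positions 26, 33, 87, 136, 171.
MspI cuts after the first base of each site, so after positions 26, 33, 87, 136, 171.
Circular molecule, 5 cuts → 5 fragments:
  27–33 → 7 bp
  34–87 → 54 bp
  88–136 → 49 bp
  137–171 → 35 bp
  172–177 then 1–26 → 6 + 26 = 32 bp
Sorted largest to smallest: 54, 49, 35, 32, 7 bp.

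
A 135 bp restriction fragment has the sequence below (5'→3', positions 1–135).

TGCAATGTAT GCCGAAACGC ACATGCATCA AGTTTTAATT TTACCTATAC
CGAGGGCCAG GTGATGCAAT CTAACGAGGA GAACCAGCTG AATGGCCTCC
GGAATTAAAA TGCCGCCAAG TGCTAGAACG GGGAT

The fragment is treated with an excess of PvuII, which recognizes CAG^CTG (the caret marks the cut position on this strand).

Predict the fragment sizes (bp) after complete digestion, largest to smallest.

87, 48 bp

The PvuII site (CAGCTG) starts at position 85.
PvuII cuts after base 3 of each site, so after position 87.
Linear molecule, 1 cut → 2 fragments:
  1–87 → 87 bp
  88–135 → 48 bp
Sorted largest to smallest: 87, 48 bp.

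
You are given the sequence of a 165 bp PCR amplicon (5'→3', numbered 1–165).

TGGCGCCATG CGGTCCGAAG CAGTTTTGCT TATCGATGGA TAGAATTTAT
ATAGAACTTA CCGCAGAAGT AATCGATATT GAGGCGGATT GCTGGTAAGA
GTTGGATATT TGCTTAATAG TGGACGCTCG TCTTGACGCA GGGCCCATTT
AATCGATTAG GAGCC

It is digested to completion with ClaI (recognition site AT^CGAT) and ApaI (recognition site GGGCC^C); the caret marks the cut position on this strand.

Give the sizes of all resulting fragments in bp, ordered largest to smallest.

ClaI sites (ATCGAT) start at positions 32, 72, 152.
ClaI cuts after base 2 of each site, so after positions 33, 73, 153.
The ApaI site (GGGCCC) starts at position 141.
ApaI cuts after base 5 of each site (before the last base), so after position 145.
Combined cut positions: 33, 73, 145, 153.
Linear molecule, 4 cuts → 5 fragments:
  1–33 → 33 bp
  34–73 → 40 bp
  74–145 → 72 bp
  146–153 → 8 bp
  154–165 → 12 bp
Sorted largest to smallest: 72, 40, 33, 12, 8 bp.

72, 40, 33, 12, 8 bp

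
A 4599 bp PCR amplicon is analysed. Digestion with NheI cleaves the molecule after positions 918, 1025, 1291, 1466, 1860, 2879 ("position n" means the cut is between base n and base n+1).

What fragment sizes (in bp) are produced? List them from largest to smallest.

Linear molecule, 6 cuts → 7 fragments:
  918 − 0 = 918 bp
  1025 − 918 = 107 bp
  1291 − 1025 = 266 bp
  1466 − 1291 = 175 bp
  1860 − 1466 = 394 bp
  2879 − 1860 = 1019 bp
  4599 − 2879 = 1720 bp
Sorted largest to smallest: 1720, 1019, 918, 394, 266, 175, 107 bp.

1720, 1019, 918, 394, 266, 175, 107 bp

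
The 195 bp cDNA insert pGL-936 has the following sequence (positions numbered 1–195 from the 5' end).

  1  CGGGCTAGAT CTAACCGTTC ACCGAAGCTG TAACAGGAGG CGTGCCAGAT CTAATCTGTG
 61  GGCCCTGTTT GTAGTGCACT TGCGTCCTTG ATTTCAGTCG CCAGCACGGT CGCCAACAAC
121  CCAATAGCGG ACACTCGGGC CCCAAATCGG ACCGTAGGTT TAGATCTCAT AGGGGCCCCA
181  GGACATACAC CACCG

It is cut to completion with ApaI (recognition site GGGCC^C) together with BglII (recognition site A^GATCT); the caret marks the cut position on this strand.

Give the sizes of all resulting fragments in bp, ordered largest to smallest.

ApaI sites (GGGCCC) start at positions 60, 137, 173.
ApaI cuts after base 5 of each site (before the last base), so after positions 64, 141, 177.
BglII sites (AGATCT) start at positions 7, 47, 162.
BglII cuts after the first base of each site, so after positions 7, 47, 162.
Combined cut positions: 7, 47, 64, 141, 162, 177.
Linear molecule, 6 cuts → 7 fragments:
  1–7 → 7 bp
  8–47 → 40 bp
  48–64 → 17 bp
  65–141 → 77 bp
  142–162 → 21 bp
  163–177 → 15 bp
  178–195 → 18 bp
Sorted largest to smallest: 77, 40, 21, 18, 17, 15, 7 bp.

77, 40, 21, 18, 17, 15, 7 bp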